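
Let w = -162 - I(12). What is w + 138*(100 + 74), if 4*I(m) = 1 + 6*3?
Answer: 95381/4 ≈ 23845.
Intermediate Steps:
I(m) = 19/4 (I(m) = (1 + 6*3)/4 = (1 + 18)/4 = (1/4)*19 = 19/4)
w = -667/4 (w = -162 - 1*19/4 = -162 - 19/4 = -667/4 ≈ -166.75)
w + 138*(100 + 74) = -667/4 + 138*(100 + 74) = -667/4 + 138*174 = -667/4 + 24012 = 95381/4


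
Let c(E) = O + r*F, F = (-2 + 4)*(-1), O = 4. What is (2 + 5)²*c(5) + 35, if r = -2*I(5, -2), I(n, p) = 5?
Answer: 1211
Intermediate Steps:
F = -2 (F = 2*(-1) = -2)
r = -10 (r = -2*5 = -10)
c(E) = 24 (c(E) = 4 - 10*(-2) = 4 + 20 = 24)
(2 + 5)²*c(5) + 35 = (2 + 5)²*24 + 35 = 7²*24 + 35 = 49*24 + 35 = 1176 + 35 = 1211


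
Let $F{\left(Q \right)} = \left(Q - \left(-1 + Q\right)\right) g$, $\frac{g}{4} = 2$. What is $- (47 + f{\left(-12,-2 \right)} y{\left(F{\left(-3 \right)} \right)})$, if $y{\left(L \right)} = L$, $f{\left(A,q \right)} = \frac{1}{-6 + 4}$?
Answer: $-43$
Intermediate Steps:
$g = 8$ ($g = 4 \cdot 2 = 8$)
$f{\left(A,q \right)} = - \frac{1}{2}$ ($f{\left(A,q \right)} = \frac{1}{-2} = - \frac{1}{2}$)
$F{\left(Q \right)} = 8$ ($F{\left(Q \right)} = \left(Q - \left(-1 + Q\right)\right) 8 = 1 \cdot 8 = 8$)
$- (47 + f{\left(-12,-2 \right)} y{\left(F{\left(-3 \right)} \right)}) = - (47 - 4) = \left(-1\right) 43 = -43$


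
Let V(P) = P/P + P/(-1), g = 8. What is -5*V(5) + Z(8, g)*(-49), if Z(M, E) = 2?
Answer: -78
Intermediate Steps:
V(P) = 1 - P (V(P) = 1 + P*(-1) = 1 - P)
-5*V(5) + Z(8, g)*(-49) = -5*(1 - 1*5) + 2*(-49) = -5*(1 - 5) - 98 = -5*(-4) - 98 = 20 - 98 = -78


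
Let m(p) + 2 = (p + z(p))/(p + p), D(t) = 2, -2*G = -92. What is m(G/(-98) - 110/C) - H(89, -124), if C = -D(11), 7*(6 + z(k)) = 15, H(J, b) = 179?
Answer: -964781/5344 ≈ -180.54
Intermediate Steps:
G = 46 (G = -½*(-92) = 46)
z(k) = -27/7 (z(k) = -6 + (⅐)*15 = -6 + 15/7 = -27/7)
C = -2 (C = -1*2 = -2)
m(p) = -2 + (-27/7 + p)/(2*p) (m(p) = -2 + (p - 27/7)/(p + p) = -2 + (-27/7 + p)/((2*p)) = -2 + (-27/7 + p)*(1/(2*p)) = -2 + (-27/7 + p)/(2*p))
m(G/(-98) - 110/C) - H(89, -124) = 3*(-9 - 7*(46/(-98) - 110/(-2)))/(14*(46/(-98) - 110/(-2))) - 1*179 = 3*(-9 - 7*(46*(-1/98) - 110*(-½)))/(14*(46*(-1/98) - 110*(-½))) - 179 = 3*(-9 - 7*(-23/49 + 55))/(14*(-23/49 + 55)) - 179 = 3*(-9 - 7*2672/49)/(14*(2672/49)) - 179 = (3/14)*(49/2672)*(-9 - 2672/7) - 179 = (3/14)*(49/2672)*(-2735/7) - 179 = -8205/5344 - 179 = -964781/5344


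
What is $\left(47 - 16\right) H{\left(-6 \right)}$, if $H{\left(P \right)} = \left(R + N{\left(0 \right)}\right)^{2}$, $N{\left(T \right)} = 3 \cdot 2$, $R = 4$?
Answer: $3100$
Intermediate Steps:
$N{\left(T \right)} = 6$
$H{\left(P \right)} = 100$ ($H{\left(P \right)} = \left(4 + 6\right)^{2} = 10^{2} = 100$)
$\left(47 - 16\right) H{\left(-6 \right)} = \left(47 - 16\right) 100 = 31 \cdot 100 = 3100$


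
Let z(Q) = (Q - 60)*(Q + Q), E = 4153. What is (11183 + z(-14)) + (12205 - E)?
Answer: 21307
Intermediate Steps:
z(Q) = 2*Q*(-60 + Q) (z(Q) = (-60 + Q)*(2*Q) = 2*Q*(-60 + Q))
(11183 + z(-14)) + (12205 - E) = (11183 + 2*(-14)*(-60 - 14)) + (12205 - 1*4153) = (11183 + 2*(-14)*(-74)) + (12205 - 4153) = (11183 + 2072) + 8052 = 13255 + 8052 = 21307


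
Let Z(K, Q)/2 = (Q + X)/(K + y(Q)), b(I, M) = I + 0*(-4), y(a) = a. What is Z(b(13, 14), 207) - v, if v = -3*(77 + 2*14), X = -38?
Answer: 34819/110 ≈ 316.54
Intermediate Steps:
b(I, M) = I (b(I, M) = I + 0 = I)
Z(K, Q) = 2*(-38 + Q)/(K + Q) (Z(K, Q) = 2*((Q - 38)/(K + Q)) = 2*((-38 + Q)/(K + Q)) = 2*(-38 + Q)/(K + Q))
v = -315 (v = -3*(77 + 28) = -3*105 = -315)
Z(b(13, 14), 207) - v = 2*(-38 + 207)/(13 + 207) - 1*(-315) = 2*169/220 + 315 = 2*(1/220)*169 + 315 = 169/110 + 315 = 34819/110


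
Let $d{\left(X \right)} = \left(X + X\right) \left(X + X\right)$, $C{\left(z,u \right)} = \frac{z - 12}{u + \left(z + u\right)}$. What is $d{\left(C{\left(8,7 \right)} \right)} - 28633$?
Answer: $- \frac{3464577}{121} \approx -28633.0$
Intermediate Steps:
$C{\left(z,u \right)} = \frac{-12 + z}{z + 2 u}$ ($C{\left(z,u \right)} = \frac{-12 + z}{u + \left(u + z\right)} = \frac{-12 + z}{z + 2 u}$)
$d{\left(X \right)} = 4 X^{2}$ ($d{\left(X \right)} = 2 X 2 X = 4 X^{2}$)
$d{\left(C{\left(8,7 \right)} \right)} - 28633 = 4 \left(\frac{-12 + 8}{8 + 2 \cdot 7}\right)^{2} - 28633 = 4 \left(\frac{1}{8 + 14} \left(-4\right)\right)^{2} - 28633 = 4 \left(\frac{1}{22} \left(-4\right)\right)^{2} - 28633 = 4 \left(- \frac{2}{11}\right)^{2} - 28633 = 4 \cdot \frac{4}{121} - 28633 = \frac{16}{121} - 28633 = - \frac{3464577}{121}$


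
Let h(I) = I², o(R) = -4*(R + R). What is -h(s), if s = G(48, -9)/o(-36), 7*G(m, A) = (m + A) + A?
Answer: -25/112896 ≈ -0.00022144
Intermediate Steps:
G(m, A) = m/7 + 2*A/7 (G(m, A) = ((m + A) + A)/7 = ((A + m) + A)/7 = (m + 2*A)/7 = m/7 + 2*A/7)
o(R) = -8*R
s = 5/336 (s = ((⅐)*48 + (2/7)*(-9))/((-8*(-36))) = (48/7 - 18/7)/288 = (30/7)*(1/288) = 5/336 ≈ 0.014881)
-h(s) = -(5/336)² = -1*25/112896 = -25/112896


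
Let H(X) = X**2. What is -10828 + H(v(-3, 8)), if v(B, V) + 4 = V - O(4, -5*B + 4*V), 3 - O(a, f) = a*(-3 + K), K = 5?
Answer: -10747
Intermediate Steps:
O(a, f) = 3 - 2*a (O(a, f) = 3 - a*(-3 + 5) = 3 - a*2 = 3 - 2*a)
v(B, V) = 1 + V (v(B, V) = -4 + (V - (3 - 2*4)) = -4 + (V - (3 - 8)) = -4 + (V - 1*(-5)) = -4 + (V + 5) = -4 + (5 + V) = 1 + V)
-10828 + H(v(-3, 8)) = -10828 + (1 + 8)**2 = -10828 + 9**2 = -10828 + 81 = -10747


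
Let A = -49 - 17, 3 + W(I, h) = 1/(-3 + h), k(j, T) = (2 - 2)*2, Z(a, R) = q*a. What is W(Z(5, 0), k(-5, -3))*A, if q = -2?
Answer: 220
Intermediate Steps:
Z(a, R) = -2*a
k(j, T) = 0 (k(j, T) = 0*2 = 0)
W(I, h) = -3 + 1/(-3 + h)
A = -66
W(Z(5, 0), k(-5, -3))*A = ((10 - 3*0)/(-3 + 0))*(-66) = ((10 + 0)/(-3))*(-66) = -⅓*10*(-66) = -10/3*(-66) = 220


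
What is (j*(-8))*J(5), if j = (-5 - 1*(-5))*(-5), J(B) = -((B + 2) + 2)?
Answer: 0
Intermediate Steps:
J(B) = -4 - B (J(B) = -((2 + B) + 2) = -(4 + B) = -4 - B)
j = 0 (j = (-5 + 5)*(-5) = 0*(-5) = 0)
(j*(-8))*J(5) = (0*(-8))*(-4 - 1*5) = 0*(-4 - 5) = 0*(-9) = 0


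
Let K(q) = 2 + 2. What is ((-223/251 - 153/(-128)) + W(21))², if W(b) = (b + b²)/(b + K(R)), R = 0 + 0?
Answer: 227696360131321/645130240000 ≈ 352.95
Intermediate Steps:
R = 0
K(q) = 4
W(b) = (b + b²)/(4 + b) (W(b) = (b + b²)/(b + 4) = (b + b²)/(4 + b))
((-223/251 - 153/(-128)) + W(21))² = ((-223/251 - 153/(-128)) + 21*(1 + 21)/(4 + 21))² = ((-223*1/251 - 153*(-1/128)) + 21*22/25)² = ((-223/251 + 153/128) + 21*(1/25)*22)² = (9859/32128 + 462/25)² = (15089611/803200)² = 227696360131321/645130240000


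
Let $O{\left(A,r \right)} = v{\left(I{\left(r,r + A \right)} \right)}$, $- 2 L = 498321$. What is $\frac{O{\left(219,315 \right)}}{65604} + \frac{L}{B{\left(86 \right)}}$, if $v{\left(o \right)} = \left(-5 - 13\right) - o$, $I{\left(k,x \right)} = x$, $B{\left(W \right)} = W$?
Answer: $- \frac{2724328819}{940324} \approx -2897.2$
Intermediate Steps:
$L = - \frac{498321}{2}$ ($L = \left(- \frac{1}{2}\right) 498321 = - \frac{498321}{2} \approx -2.4916 \cdot 10^{5}$)
$v{\left(o \right)} = -18 - o$
$O{\left(A,r \right)} = -18 - A - r$ ($O{\left(A,r \right)} = -18 - \left(r + A\right) = -18 - \left(A + r\right) = -18 - A - r$)
$\frac{O{\left(219,315 \right)}}{65604} + \frac{L}{B{\left(86 \right)}} = \frac{-18 - 219 - 315}{65604} - \frac{498321}{2 \cdot 86} = \left(-18 - 219 - 315\right) \frac{1}{65604} - \frac{498321}{172} = \left(-552\right) \frac{1}{65604} - \frac{498321}{172} = - \frac{46}{5467} - \frac{498321}{172} = - \frac{2724328819}{940324}$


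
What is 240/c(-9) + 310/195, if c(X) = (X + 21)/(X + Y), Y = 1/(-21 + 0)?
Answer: -16322/91 ≈ -179.36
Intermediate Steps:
Y = -1/21 (Y = 1/(-21) = -1/21 ≈ -0.047619)
c(X) = (21 + X)/(-1/21 + X) (c(X) = (X + 21)/(X - 1/21) = (21 + X)/(-1/21 + X))
240/c(-9) + 310/195 = 240/((21*(21 - 9)/(-1 + 21*(-9)))) + 310/195 = 240/((21*12/(-1 - 189))) + 310*(1/195) = 240/((21*12/(-190))) + 62/39 = 240/((21*(-1/190)*12)) + 62/39 = 240/(-126/95) + 62/39 = 240*(-95/126) + 62/39 = -3800/21 + 62/39 = -16322/91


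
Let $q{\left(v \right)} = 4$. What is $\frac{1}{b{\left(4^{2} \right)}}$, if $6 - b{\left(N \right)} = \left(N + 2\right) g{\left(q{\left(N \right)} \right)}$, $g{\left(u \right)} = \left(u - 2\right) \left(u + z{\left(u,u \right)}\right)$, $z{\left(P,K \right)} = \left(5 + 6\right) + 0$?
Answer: $- \frac{1}{534} \approx -0.0018727$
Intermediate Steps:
$z{\left(P,K \right)} = 11$ ($z{\left(P,K \right)} = 11 + 0 = 11$)
$g{\left(u \right)} = \left(-2 + u\right) \left(11 + u\right)$ ($g{\left(u \right)} = \left(u - 2\right) \left(u + 11\right) = \left(-2 + u\right) \left(11 + u\right)$)
$b{\left(N \right)} = -54 - 30 N$ ($b{\left(N \right)} = 6 - \left(N + 2\right) \left(-22 + 4^{2} + 9 \cdot 4\right) = 6 - \left(2 + N\right) \left(-22 + 16 + 36\right) = 6 - \left(2 + N\right) 30 = 6 - \left(60 + 30 N\right) = -54 - 30 N$)
$\frac{1}{b{\left(4^{2} \right)}} = \frac{1}{-54 - 30 \cdot 4^{2}} = \frac{1}{-54 - 480} = \frac{1}{-534} = - \frac{1}{534}$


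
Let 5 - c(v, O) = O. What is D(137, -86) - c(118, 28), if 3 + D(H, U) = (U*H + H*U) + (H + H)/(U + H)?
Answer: -1200470/51 ≈ -23539.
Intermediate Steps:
c(v, O) = 5 - O
D(H, U) = -3 + 2*H*U + 2*H/(H + U) (D(H, U) = -3 + ((U*H + H*U) + (H + H)/(U + H)) = -3 + ((H*U + H*U) + (2*H)/(H + U)) = -3 + (2*H*U + 2*H/(H + U)) = -3 + 2*H*U + 2*H/(H + U))
D(137, -86) - c(118, 28) = (-1*137 - 3*(-86) + 2*137*(-86)² + 2*(-86)*137²)/(137 - 86) - (5 - 1*28) = (-137 + 258 + 2*137*7396 + 2*(-86)*18769)/51 - (5 - 28) = (-137 + 258 + 2026504 - 3228268)/51 - 1*(-23) = (1/51)*(-1201643) + 23 = -1201643/51 + 23 = -1200470/51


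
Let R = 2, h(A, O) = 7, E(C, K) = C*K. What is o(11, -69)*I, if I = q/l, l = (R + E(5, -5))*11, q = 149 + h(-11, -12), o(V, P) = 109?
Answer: -17004/253 ≈ -67.209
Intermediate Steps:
q = 156 (q = 149 + 7 = 156)
l = -253 (l = (2 + 5*(-5))*11 = (2 - 25)*11 = -23*11 = -253)
I = -156/253 (I = 156/(-253) = 156*(-1/253) = -156/253 ≈ -0.61660)
o(11, -69)*I = 109*(-156/253) = -17004/253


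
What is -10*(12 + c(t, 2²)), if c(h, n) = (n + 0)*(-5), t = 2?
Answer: 80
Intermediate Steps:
c(h, n) = -5*n (c(h, n) = n*(-5) = -5*n)
-10*(12 + c(t, 2²)) = -10*(12 - 5*2²) = -10*(12 - 5*4) = -10*(12 - 20) = -10*(-8) = 80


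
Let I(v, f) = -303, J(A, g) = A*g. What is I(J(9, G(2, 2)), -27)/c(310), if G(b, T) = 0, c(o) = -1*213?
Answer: 101/71 ≈ 1.4225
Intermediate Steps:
c(o) = -213
I(J(9, G(2, 2)), -27)/c(310) = -303/(-213) = -303*(-1/213) = 101/71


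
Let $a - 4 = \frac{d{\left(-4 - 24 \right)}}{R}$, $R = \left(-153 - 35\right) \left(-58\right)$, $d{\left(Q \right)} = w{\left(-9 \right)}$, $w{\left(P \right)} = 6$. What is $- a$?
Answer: $- \frac{21811}{5452} \approx -4.0005$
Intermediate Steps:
$d{\left(Q \right)} = 6$
$R = 10904$ ($R = \left(-188\right) \left(-58\right) = 10904$)
$a = \frac{21811}{5452}$ ($a = 4 + \frac{6}{10904} = 4 + 6 \cdot \frac{1}{10904} = 4 + \frac{3}{5452} = \frac{21811}{5452} \approx 4.0005$)
$- a = \left(-1\right) \frac{21811}{5452} = - \frac{21811}{5452}$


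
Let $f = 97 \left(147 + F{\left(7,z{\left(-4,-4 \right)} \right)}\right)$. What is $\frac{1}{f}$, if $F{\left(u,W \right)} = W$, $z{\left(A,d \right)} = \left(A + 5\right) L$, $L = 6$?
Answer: $\frac{1}{14841} \approx 6.7381 \cdot 10^{-5}$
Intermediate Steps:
$z{\left(A,d \right)} = 30 + 6 A$ ($z{\left(A,d \right)} = \left(A + 5\right) 6 = \left(5 + A\right) 6 = 30 + 6 A$)
$f = 14841$ ($f = 97 \left(147 + \left(30 + 6 \left(-4\right)\right)\right) = 97 \left(147 + \left(30 - 24\right)\right) = 97 \left(147 + 6\right) = 97 \cdot 153 = 14841$)
$\frac{1}{f} = \frac{1}{14841}$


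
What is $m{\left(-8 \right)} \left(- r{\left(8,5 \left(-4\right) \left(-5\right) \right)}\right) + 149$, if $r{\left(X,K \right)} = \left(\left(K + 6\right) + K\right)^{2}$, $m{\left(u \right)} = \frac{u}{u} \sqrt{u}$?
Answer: $149 - 84872 i \sqrt{2} \approx 149.0 - 1.2003 \cdot 10^{5} i$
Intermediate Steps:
$m{\left(u \right)} = \sqrt{u}$ ($m{\left(u \right)} = 1 \sqrt{u} = \sqrt{u}$)
$r{\left(X,K \right)} = \left(6 + 2 K\right)^{2}$ ($r{\left(X,K \right)} = \left(\left(6 + K\right) + K\right)^{2} = \left(6 + 2 K\right)^{2}$)
$m{\left(-8 \right)} \left(- r{\left(8,5 \left(-4\right) \left(-5\right) \right)}\right) + 149 = \sqrt{-8} \left(- 4 \left(3 + 5 \left(-4\right) \left(-5\right)\right)^{2}\right) + 149 = 2 i \sqrt{2} \left(- 4 \left(3 - -100\right)^{2}\right) + 149 = 2 i \sqrt{2} \left(- 4 \left(3 + 100\right)^{2}\right) + 149 = 2 i \sqrt{2} \left(- 4 \cdot 103^{2}\right) + 149 = 2 i \sqrt{2} \left(- 4 \cdot 10609\right) + 149 = 2 i \sqrt{2} \left(\left(-1\right) 42436\right) + 149 = 2 i \sqrt{2} \left(-42436\right) + 149 = - 84872 i \sqrt{2} + 149 = 149 - 84872 i \sqrt{2}$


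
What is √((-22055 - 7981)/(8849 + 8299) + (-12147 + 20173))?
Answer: √16385844279/1429 ≈ 89.578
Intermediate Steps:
√((-22055 - 7981)/(8849 + 8299) + (-12147 + 20173)) = √(-30036/17148 + 8026) = √(-30036*1/17148 + 8026) = √(-2503/1429 + 8026) = √(11466651/1429) = √16385844279/1429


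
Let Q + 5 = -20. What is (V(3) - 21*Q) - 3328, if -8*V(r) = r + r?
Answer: -11215/4 ≈ -2803.8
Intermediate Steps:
Q = -25 (Q = -5 - 20 = -25)
V(r) = -r/4 (V(r) = -(r + r)/8 = -r/4)
(V(3) - 21*Q) - 3328 = (-¼*3 - 21*(-25)) - 3328 = (-¾ + 525) - 3328 = 2097/4 - 3328 = -11215/4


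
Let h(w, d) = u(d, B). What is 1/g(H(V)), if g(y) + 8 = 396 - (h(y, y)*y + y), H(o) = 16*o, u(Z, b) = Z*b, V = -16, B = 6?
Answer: -1/392572 ≈ -2.5473e-6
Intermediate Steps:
h(w, d) = 6*d (h(w, d) = d*6 = 6*d)
g(y) = 388 - y - 6*y**2 (g(y) = -8 + (396 - ((6*y)*y + y)) = -8 + (396 - (6*y**2 + y)) = -8 + (396 - (y + 6*y**2)) = -8 + (396 + (-y - 6*y**2)) = -8 + (396 - y - 6*y**2) = 388 - y - 6*y**2)
1/g(H(V)) = 1/(388 - 16*(-16) - 6*(16*(-16))**2) = 1/(388 - 1*(-256) - 6*(-256)**2) = 1/(388 + 256 - 6*65536) = 1/(388 + 256 - 393216) = 1/(-392572) = -1/392572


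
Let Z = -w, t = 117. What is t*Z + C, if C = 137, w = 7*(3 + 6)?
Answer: -7234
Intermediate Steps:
w = 63 (w = 7*9 = 63)
Z = -63 (Z = -1*63 = -63)
t*Z + C = 117*(-63) + 137 = -7371 + 137 = -7234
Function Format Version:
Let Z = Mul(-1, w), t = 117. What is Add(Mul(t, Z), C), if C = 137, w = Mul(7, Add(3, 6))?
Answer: -7234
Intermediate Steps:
w = 63 (w = Mul(7, 9) = 63)
Z = -63 (Z = Mul(-1, 63) = -63)
Add(Mul(t, Z), C) = Add(Mul(117, -63), 137) = Add(-7371, 137) = -7234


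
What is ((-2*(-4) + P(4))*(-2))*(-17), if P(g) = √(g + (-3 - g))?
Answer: 272 + 34*I*√3 ≈ 272.0 + 58.89*I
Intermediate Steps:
P(g) = I*√3 (P(g) = √(-3) = I*√3)
((-2*(-4) + P(4))*(-2))*(-17) = ((-2*(-4) + I*√3)*(-2))*(-17) = ((8 + I*√3)*(-2))*(-17) = (-16 - 2*I*√3)*(-17) = 272 + 34*I*√3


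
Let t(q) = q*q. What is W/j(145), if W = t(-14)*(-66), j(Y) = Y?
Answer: -12936/145 ≈ -89.214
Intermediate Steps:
t(q) = q**2
W = -12936 (W = (-14)**2*(-66) = 196*(-66) = -12936)
W/j(145) = -12936/145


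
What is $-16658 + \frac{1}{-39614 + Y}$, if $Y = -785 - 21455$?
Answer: $- \frac{1030363933}{61854} \approx -16658.0$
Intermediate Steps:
$Y = -22240$
$-16658 + \frac{1}{-39614 + Y} = -16658 + \frac{1}{-39614 - 22240} = -16658 + \frac{1}{-61854} = -16658 - \frac{1}{61854} = - \frac{1030363933}{61854}$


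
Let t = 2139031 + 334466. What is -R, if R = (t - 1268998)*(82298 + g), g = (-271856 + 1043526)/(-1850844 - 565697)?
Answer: -239545605319846452/2416541 ≈ -9.9128e+10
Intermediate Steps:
t = 2473497
g = -771670/2416541 (g = 771670/(-2416541) = 771670*(-1/2416541) = -771670/2416541 ≈ -0.31933)
R = 239545605319846452/2416541 (R = (2473497 - 1268998)*(82298 - 771670/2416541) = 1204499*(198875719548/2416541) = 239545605319846452/2416541 ≈ 9.9128e+10)
-R = -1*239545605319846452/2416541 = -239545605319846452/2416541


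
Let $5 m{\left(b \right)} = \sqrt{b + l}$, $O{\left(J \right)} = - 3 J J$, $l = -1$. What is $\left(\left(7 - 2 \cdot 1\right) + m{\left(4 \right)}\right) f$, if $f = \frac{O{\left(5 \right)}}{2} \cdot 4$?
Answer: $-750 - 30 \sqrt{3} \approx -801.96$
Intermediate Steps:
$O{\left(J \right)} = - 3 J^{2}$
$m{\left(b \right)} = \frac{\sqrt{-1 + b}}{5}$ ($m{\left(b \right)} = \frac{\sqrt{b - 1}}{5} = \frac{\sqrt{-1 + b}}{5}$)
$f = -150$ ($f = \frac{\left(-3\right) 5^{2}}{2} \cdot 4 = \left(-3\right) 25 \cdot \frac{1}{2} \cdot 4 = \left(-75\right) \frac{1}{2} \cdot 4 = \left(- \frac{75}{2}\right) 4 = -150$)
$\left(\left(7 - 2 \cdot 1\right) + m{\left(4 \right)}\right) f = \left(\left(7 - 2 \cdot 1\right) + \frac{\sqrt{-1 + 4}}{5}\right) \left(-150\right) = \left(\left(7 - 2\right) + \frac{\sqrt{3}}{5}\right) \left(-150\right) = \left(5 + \frac{\sqrt{3}}{5}\right) \left(-150\right) = -750 - 30 \sqrt{3}$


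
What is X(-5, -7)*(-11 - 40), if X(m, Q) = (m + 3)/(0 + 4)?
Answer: 51/2 ≈ 25.500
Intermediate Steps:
X(m, Q) = ¾ + m/4 (X(m, Q) = (3 + m)/4 = (3 + m)*(¼) = ¾ + m/4)
X(-5, -7)*(-11 - 40) = (¾ + (¼)*(-5))*(-11 - 40) = (¾ - 5/4)*(-51) = -½*(-51) = 51/2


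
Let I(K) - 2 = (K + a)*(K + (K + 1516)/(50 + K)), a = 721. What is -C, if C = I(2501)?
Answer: -20569472198/2551 ≈ -8.0633e+6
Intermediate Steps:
I(K) = 2 + (721 + K)*(K + (1516 + K)/(50 + K)) (I(K) = 2 + (K + 721)*(K + (K + 1516)/(50 + K)) = 2 + (721 + K)*(K + (1516 + K)/(50 + K)))
C = 20569472198/2551 (C = (1093136 + 2501³ + 772*2501² + 38289*2501)/(50 + 2501) = (1093136 + 15643757501 + 772*6255001 + 95760789)/2551 = (1093136 + 15643757501 + 4828860772 + 95760789)/2551 = (1/2551)*20569472198 = 20569472198/2551 ≈ 8.0633e+6)
-C = -1*20569472198/2551 = -20569472198/2551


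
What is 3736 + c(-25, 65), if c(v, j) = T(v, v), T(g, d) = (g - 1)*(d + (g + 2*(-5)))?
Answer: 5296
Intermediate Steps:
T(g, d) = (-1 + g)*(-10 + d + g) (T(g, d) = (-1 + g)*(d + (g - 10)) = (-1 + g)*(d + (-10 + g)) = (-1 + g)*(-10 + d + g))
c(v, j) = 10 - 12*v + 2*v**2 (c(v, j) = 10 + v**2 - v - 11*v + v*v = 10 + v**2 - v - 11*v + v**2 = 10 - 12*v + 2*v**2)
3736 + c(-25, 65) = 3736 + (10 - 12*(-25) + 2*(-25)**2) = 3736 + (10 + 300 + 2*625) = 3736 + (10 + 300 + 1250) = 3736 + 1560 = 5296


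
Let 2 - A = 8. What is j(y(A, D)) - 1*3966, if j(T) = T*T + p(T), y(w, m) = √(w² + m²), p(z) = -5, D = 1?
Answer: -3934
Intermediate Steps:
A = -6 (A = 2 - 1*8 = 2 - 8 = -6)
y(w, m) = √(m² + w²)
j(T) = -5 + T² (j(T) = T*T - 5 = T² - 5 = -5 + T²)
j(y(A, D)) - 1*3966 = (-5 + (√(1² + (-6)²))²) - 1*3966 = (-5 + (√(1 + 36))²) - 3966 = (-5 + (√37)²) - 3966 = (-5 + 37) - 3966 = 32 - 3966 = -3934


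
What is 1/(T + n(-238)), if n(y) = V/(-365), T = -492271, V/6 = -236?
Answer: -365/179677499 ≈ -2.0314e-6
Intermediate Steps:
V = -1416 (V = 6*(-236) = -1416)
n(y) = 1416/365 (n(y) = -1416/(-365) = -1416*(-1/365) = 1416/365)
1/(T + n(-238)) = 1/(-492271 + 1416/365) = 1/(-179677499/365) = -365/179677499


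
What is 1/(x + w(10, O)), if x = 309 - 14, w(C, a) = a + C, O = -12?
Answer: 1/293 ≈ 0.0034130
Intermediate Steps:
w(C, a) = C + a
x = 295
1/(x + w(10, O)) = 1/(295 + (10 - 12)) = 1/(295 - 2) = 1/293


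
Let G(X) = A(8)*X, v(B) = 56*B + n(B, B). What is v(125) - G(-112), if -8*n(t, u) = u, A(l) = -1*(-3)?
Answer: 58563/8 ≈ 7320.4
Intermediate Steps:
A(l) = 3
n(t, u) = -u/8
v(B) = 447*B/8 (v(B) = 56*B - B/8 = 447*B/8)
G(X) = 3*X
v(125) - G(-112) = (447/8)*125 - 3*(-112) = 55875/8 - 1*(-336) = 55875/8 + 336 = 58563/8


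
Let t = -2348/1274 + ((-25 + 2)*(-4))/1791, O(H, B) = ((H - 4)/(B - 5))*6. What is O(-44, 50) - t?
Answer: -26287594/5704335 ≈ -4.6084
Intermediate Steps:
O(H, B) = 6*(-4 + H)/(-5 + B) (O(H, B) = ((-4 + H)/(-5 + B))*6 = 6*(-4 + H)/(-5 + B))
t = -2044030/1140867 (t = -2348*1/1274 - 23*(-4)*(1/1791) = -1174/637 + 92*(1/1791) = -1174/637 + 92/1791 = -2044030/1140867 ≈ -1.7916)
O(-44, 50) - t = 6*(-4 - 44)/(-5 + 50) - 1*(-2044030/1140867) = 6*(-48)/45 + 2044030/1140867 = 6*(1/45)*(-48) + 2044030/1140867 = -32/5 + 2044030/1140867 = -26287594/5704335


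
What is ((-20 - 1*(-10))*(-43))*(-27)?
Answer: -11610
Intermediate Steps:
((-20 - 1*(-10))*(-43))*(-27) = ((-20 + 10)*(-43))*(-27) = -10*(-43)*(-27) = 430*(-27) = -11610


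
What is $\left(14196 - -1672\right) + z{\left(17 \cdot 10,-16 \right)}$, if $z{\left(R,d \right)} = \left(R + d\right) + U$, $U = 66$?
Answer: $16088$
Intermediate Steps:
$z{\left(R,d \right)} = 66 + R + d$ ($z{\left(R,d \right)} = \left(R + d\right) + 66 = 66 + R + d$)
$\left(14196 - -1672\right) + z{\left(17 \cdot 10,-16 \right)} = \left(14196 - -1672\right) + \left(66 + 17 \cdot 10 - 16\right) = \left(14196 + 1672\right) + \left(66 + 170 - 16\right) = 15868 + 220 = 16088$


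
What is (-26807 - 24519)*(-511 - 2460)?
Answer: 152489546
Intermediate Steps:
(-26807 - 24519)*(-511 - 2460) = -51326*(-2971) = 152489546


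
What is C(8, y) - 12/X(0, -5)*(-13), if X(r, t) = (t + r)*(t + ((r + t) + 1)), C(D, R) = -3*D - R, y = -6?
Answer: -218/15 ≈ -14.533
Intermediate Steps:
C(D, R) = -R - 3*D
X(r, t) = (r + t)*(1 + r + 2*t) (X(r, t) = (r + t)*(t + (1 + r + t)) = (r + t)*(1 + r + 2*t))
C(8, y) - 12/X(0, -5)*(-13) = (-1*(-6) - 3*8) - 12/(0 - 5 + 0² + 2*(-5)² + 3*0*(-5))*(-13) = (6 - 24) - 12/(0 - 5 + 0 + 2*25 + 0)*(-13) = -18 - 12/(0 - 5 + 0 + 50 + 0)*(-13) = -18 - 12/45*(-13) = -18 - 12*1/45*(-13) = -18 - 4/15*(-13) = -18 + 52/15 = -218/15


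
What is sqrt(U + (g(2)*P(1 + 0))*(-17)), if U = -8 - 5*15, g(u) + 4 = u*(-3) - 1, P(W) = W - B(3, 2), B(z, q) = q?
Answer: 3*I*sqrt(30) ≈ 16.432*I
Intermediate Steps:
P(W) = -2 + W (P(W) = W - 1*2 = W - 2 = -2 + W)
g(u) = -5 - 3*u (g(u) = -4 + (u*(-3) - 1) = -4 + (-3*u - 1) = -4 + (-1 - 3*u) = -5 - 3*u)
U = -83 (U = -8 - 75 = -83)
sqrt(U + (g(2)*P(1 + 0))*(-17)) = sqrt(-83 + ((-5 - 3*2)*(-2 + (1 + 0)))*(-17)) = sqrt(-83 + ((-5 - 6)*(-2 + 1))*(-17)) = sqrt(-83 - 11*(-1)*(-17)) = sqrt(-83 + 11*(-17)) = sqrt(-83 - 187) = sqrt(-270) = 3*I*sqrt(30)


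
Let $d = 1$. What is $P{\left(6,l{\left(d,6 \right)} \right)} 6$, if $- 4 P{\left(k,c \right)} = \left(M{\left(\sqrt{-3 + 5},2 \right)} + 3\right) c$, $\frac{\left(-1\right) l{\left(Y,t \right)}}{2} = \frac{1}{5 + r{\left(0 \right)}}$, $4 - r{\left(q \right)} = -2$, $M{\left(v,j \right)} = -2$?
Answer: $\frac{3}{11} \approx 0.27273$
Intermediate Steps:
$r{\left(q \right)} = 6$ ($r{\left(q \right)} = 4 - -2 = 4 + 2 = 6$)
$l{\left(Y,t \right)} = - \frac{2}{11}$ ($l{\left(Y,t \right)} = - \frac{2}{5 + 6} = - \frac{2}{11}$)
$P{\left(k,c \right)} = - \frac{c}{4}$ ($P{\left(k,c \right)} = - \frac{\left(-2 + 3\right) c}{4} = - \frac{1 c}{4} = - \frac{c}{4}$)
$P{\left(6,l{\left(d,6 \right)} \right)} 6 = \left(- \frac{1}{4}\right) \left(- \frac{2}{11}\right) 6 = \frac{1}{22} \cdot 6 = \frac{3}{11}$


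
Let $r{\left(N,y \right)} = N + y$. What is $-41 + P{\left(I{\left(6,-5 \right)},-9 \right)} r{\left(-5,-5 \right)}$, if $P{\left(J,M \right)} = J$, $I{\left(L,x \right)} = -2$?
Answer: $-21$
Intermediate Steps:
$-41 + P{\left(I{\left(6,-5 \right)},-9 \right)} r{\left(-5,-5 \right)} = -41 - 2 \left(-5 - 5\right) = -41 - -20 = -41 + 20 = -21$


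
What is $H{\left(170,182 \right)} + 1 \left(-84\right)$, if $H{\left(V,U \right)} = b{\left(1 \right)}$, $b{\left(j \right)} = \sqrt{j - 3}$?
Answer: $-84 + i \sqrt{2} \approx -84.0 + 1.4142 i$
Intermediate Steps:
$b{\left(j \right)} = \sqrt{-3 + j}$
$H{\left(V,U \right)} = i \sqrt{2}$ ($H{\left(V,U \right)} = \sqrt{-3 + 1} = \sqrt{-2} = i \sqrt{2}$)
$H{\left(170,182 \right)} + 1 \left(-84\right) = i \sqrt{2} + 1 \left(-84\right) = i \sqrt{2} - 84 = -84 + i \sqrt{2}$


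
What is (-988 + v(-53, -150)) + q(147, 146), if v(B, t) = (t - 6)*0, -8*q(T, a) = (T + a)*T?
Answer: -50975/8 ≈ -6371.9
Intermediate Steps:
q(T, a) = -T*(T + a)/8 (q(T, a) = -(T + a)*T/8 = -T*(T + a)/8)
v(B, t) = 0 (v(B, t) = (-6 + t)*0 = 0)
(-988 + v(-53, -150)) + q(147, 146) = (-988 + 0) - ⅛*147*(147 + 146) = -988 - ⅛*147*293 = -988 - 43071/8 = -50975/8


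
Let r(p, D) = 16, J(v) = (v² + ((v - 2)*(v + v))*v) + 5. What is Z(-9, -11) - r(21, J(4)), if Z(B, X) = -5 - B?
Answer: -12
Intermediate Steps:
J(v) = 5 + v² + 2*v²*(-2 + v) (J(v) = (v² + ((-2 + v)*(2*v))*v) + 5 = (v² + (2*v*(-2 + v))*v) + 5 = (v² + 2*v²*(-2 + v)) + 5 = 5 + v² + 2*v²*(-2 + v))
Z(-9, -11) - r(21, J(4)) = (-5 - 1*(-9)) - 1*16 = (-5 + 9) - 16 = 4 - 16 = -12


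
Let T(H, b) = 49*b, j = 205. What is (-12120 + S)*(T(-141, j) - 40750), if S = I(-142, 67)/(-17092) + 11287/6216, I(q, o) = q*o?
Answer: 3294195321272455/8853656 ≈ 3.7207e+8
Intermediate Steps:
I(q, o) = o*q
S = 63014107/26560968 (S = (67*(-142))/(-17092) + 11287/6216 = -9514*(-1/17092) + 11287*(1/6216) = 4757/8546 + 11287/6216 = 63014107/26560968 ≈ 2.3724)
(-12120 + S)*(T(-141, j) - 40750) = (-12120 + 63014107/26560968)*(49*205 - 40750) = -321855918053*(10045 - 40750)/26560968 = -321855918053/26560968*(-30705) = 3294195321272455/8853656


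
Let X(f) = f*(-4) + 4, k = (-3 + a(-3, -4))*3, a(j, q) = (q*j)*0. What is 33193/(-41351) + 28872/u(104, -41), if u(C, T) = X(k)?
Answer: 149069794/206755 ≈ 721.00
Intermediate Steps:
a(j, q) = 0 (a(j, q) = (j*q)*0 = 0)
k = -9 (k = (-3 + 0)*3 = -3*3 = -9)
X(f) = 4 - 4*f (X(f) = -4*f + 4 = 4 - 4*f)
u(C, T) = 40 (u(C, T) = 4 - 4*(-9) = 4 + 36 = 40)
33193/(-41351) + 28872/u(104, -41) = 33193/(-41351) + 28872/40 = 33193*(-1/41351) + 28872*(1/40) = -33193/41351 + 3609/5 = 149069794/206755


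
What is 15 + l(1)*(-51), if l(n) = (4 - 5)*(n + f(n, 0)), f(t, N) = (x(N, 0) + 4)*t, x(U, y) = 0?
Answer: 270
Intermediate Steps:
f(t, N) = 4*t (f(t, N) = (0 + 4)*t = 4*t)
l(n) = -5*n (l(n) = (4 - 5)*(n + 4*n) = -5*n)
15 + l(1)*(-51) = 15 - 5*1*(-51) = 15 - 5*(-51) = 15 + 255 = 270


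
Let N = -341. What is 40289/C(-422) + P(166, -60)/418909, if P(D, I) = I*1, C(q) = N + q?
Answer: -16877470481/319627567 ≈ -52.804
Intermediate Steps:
C(q) = -341 + q
P(D, I) = I
40289/C(-422) + P(166, -60)/418909 = 40289/(-341 - 422) - 60/418909 = 40289/(-763) - 60*1/418909 = 40289*(-1/763) - 60/418909 = -40289/763 - 60/418909 = -16877470481/319627567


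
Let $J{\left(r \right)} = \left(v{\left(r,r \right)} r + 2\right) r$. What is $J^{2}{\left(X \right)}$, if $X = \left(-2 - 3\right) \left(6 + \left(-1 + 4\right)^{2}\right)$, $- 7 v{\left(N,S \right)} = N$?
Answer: $\frac{177093680625}{49} \approx 3.6142 \cdot 10^{9}$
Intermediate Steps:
$v{\left(N,S \right)} = - \frac{N}{7}$
$X = -75$ ($X = - 5 \left(6 + 3^{2}\right) = - 5 \left(6 + 9\right) = \left(-5\right) 15 = -75$)
$J{\left(r \right)} = r \left(2 - \frac{r^{2}}{7}\right)$ ($J{\left(r \right)} = \left(- \frac{r}{7} r + 2\right) r = \left(- \frac{r^{2}}{7} + 2\right) r = \left(2 - \frac{r^{2}}{7}\right) r = r \left(2 - \frac{r^{2}}{7}\right)$)
$J^{2}{\left(X \right)} = \left(\frac{1}{7} \left(-75\right) \left(14 - \left(-75\right)^{2}\right)\right)^{2} = \left(\frac{1}{7} \left(-75\right) \left(14 - 5625\right)\right)^{2} = \left(\frac{1}{7} \left(-75\right) \left(-5611\right)\right)^{2} = \left(\frac{420825}{7}\right)^{2} = \frac{177093680625}{49}$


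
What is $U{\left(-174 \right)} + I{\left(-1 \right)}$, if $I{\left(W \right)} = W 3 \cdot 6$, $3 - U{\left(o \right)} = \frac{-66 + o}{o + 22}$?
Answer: $- \frac{315}{19} \approx -16.579$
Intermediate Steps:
$U{\left(o \right)} = 3 - \frac{-66 + o}{22 + o}$ ($U{\left(o \right)} = 3 - \frac{-66 + o}{o + 22} = 3 - \frac{-66 + o}{22 + o}$)
$I{\left(W \right)} = 18 W$ ($I{\left(W \right)} = 3 W 6 = 18 W$)
$U{\left(-174 \right)} + I{\left(-1 \right)} = \frac{2 \left(66 - 174\right)}{22 - 174} + 18 \left(-1\right) = 2 \frac{1}{-152} \left(-108\right) - 18 = 2 \left(- \frac{1}{152}\right) \left(-108\right) - 18 = \frac{27}{19} - 18 = - \frac{315}{19}$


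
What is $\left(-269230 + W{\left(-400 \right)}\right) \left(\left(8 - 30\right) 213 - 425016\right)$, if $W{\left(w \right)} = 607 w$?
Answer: $220020315060$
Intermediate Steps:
$\left(-269230 + W{\left(-400 \right)}\right) \left(\left(8 - 30\right) 213 - 425016\right) = \left(-269230 + 607 \left(-400\right)\right) \left(\left(8 - 30\right) 213 - 425016\right) = \left(-269230 - 242800\right) \left(\left(-22\right) 213 - 425016\right) = - 512030 \left(-4686 - 425016\right) = \left(-512030\right) \left(-429702\right) = 220020315060$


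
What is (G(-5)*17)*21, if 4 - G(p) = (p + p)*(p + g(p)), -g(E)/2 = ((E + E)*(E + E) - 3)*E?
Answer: 3446478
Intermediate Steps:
g(E) = -2*E*(-3 + 4*E²) (g(E) = -2*((E + E)*(E + E) - 3)*E = -2*((2*E)*(2*E) - 3)*E = -2*(4*E² - 3)*E = -2*(-3 + 4*E²)*E = -2*E*(-3 + 4*E²))
G(p) = 4 - 2*p*(-8*p³ + 7*p) (G(p) = 4 - (p + p)*(p + (-8*p³ + 6*p)) = 4 - 2*p*(-8*p³ + 7*p))
(G(-5)*17)*21 = ((4 - 14*(-5)² + 16*(-5)⁴)*17)*21 = ((4 - 14*25 + 16*625)*17)*21 = ((4 - 350 + 10000)*17)*21 = (9654*17)*21 = 164118*21 = 3446478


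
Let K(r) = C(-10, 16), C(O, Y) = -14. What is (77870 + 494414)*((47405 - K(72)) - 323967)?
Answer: -158263995632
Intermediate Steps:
K(r) = -14
(77870 + 494414)*((47405 - K(72)) - 323967) = (77870 + 494414)*((47405 - 1*(-14)) - 323967) = 572284*((47405 + 14) - 323967) = 572284*(47419 - 323967) = 572284*(-276548) = -158263995632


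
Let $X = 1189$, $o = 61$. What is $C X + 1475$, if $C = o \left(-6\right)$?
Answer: $-433699$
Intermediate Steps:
$C = -366$ ($C = 61 \left(-6\right) = -366$)
$C X + 1475 = \left(-366\right) 1189 + 1475 = -435174 + 1475 = -433699$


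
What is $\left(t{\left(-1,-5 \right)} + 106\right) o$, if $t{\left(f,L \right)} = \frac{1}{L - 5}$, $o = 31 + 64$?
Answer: $\frac{20121}{2} \approx 10061.0$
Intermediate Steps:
$o = 95$
$t{\left(f,L \right)} = \frac{1}{-5 + L}$
$\left(t{\left(-1,-5 \right)} + 106\right) o = \left(\frac{1}{-5 - 5} + 106\right) 95 = \left(\frac{1}{-10} + 106\right) 95 = \left(- \frac{1}{10} + 106\right) 95 = \frac{1059}{10} \cdot 95 = \frac{20121}{2}$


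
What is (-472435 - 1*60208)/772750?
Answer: -532643/772750 ≈ -0.68928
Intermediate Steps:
(-472435 - 1*60208)/772750 = (-472435 - 60208)*(1/772750) = -532643*1/772750 = -532643/772750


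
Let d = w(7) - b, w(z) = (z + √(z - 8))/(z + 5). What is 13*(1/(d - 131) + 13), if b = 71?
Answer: 493451179/2920945 - 78*I/2920945 ≈ 168.94 - 2.6704e-5*I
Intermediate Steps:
w(z) = (z + √(-8 + z))/(5 + z)
d = -845/12 + I/12 (d = (7 + √(-8 + 7))/(5 + 7) - 1*71 = (7 + √(-1))/12 - 71 = (7 + I)/12 - 71 = (7/12 + I/12) - 71 = -845/12 + I/12 ≈ -70.417 + 0.083333*I)
13*(1/(d - 131) + 13) = 13*(1/((-845/12 + I/12) - 131) + 13) = 13*(1/(-2417/12 + I/12) + 13) = 13*(72*(-2417/12 - I/12)/2920945 + 13) = 13*(13 + 72*(-2417/12 - I/12)/2920945) = 169 + 936*(-2417/12 - I/12)/2920945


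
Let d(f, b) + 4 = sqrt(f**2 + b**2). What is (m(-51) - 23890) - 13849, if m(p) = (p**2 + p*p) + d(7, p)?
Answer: -32541 + 5*sqrt(106) ≈ -32490.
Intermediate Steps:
d(f, b) = -4 + sqrt(b**2 + f**2) (d(f, b) = -4 + sqrt(f**2 + b**2) = -4 + sqrt(b**2 + f**2))
m(p) = -4 + sqrt(49 + p**2) + 2*p**2 (m(p) = (p**2 + p*p) + (-4 + sqrt(p**2 + 7**2)) = (p**2 + p**2) + (-4 + sqrt(p**2 + 49)) = 2*p**2 + (-4 + sqrt(49 + p**2)) = -4 + sqrt(49 + p**2) + 2*p**2)
(m(-51) - 23890) - 13849 = ((-4 + sqrt(49 + (-51)**2) + 2*(-51)**2) - 23890) - 13849 = ((-4 + sqrt(49 + 2601) + 2*2601) - 23890) - 13849 = ((-4 + sqrt(2650) + 5202) - 23890) - 13849 = ((-4 + 5*sqrt(106) + 5202) - 23890) - 13849 = ((5198 + 5*sqrt(106)) - 23890) - 13849 = (-18692 + 5*sqrt(106)) - 13849 = -32541 + 5*sqrt(106)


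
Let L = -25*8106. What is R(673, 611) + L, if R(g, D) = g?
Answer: -201977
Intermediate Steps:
L = -202650
R(673, 611) + L = 673 - 202650 = -201977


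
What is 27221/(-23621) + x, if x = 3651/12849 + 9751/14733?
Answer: -307661887145/1490519090619 ≈ -0.20641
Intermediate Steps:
x = 59693594/63101439 (x = 3651*(1/12849) + 9751*(1/14733) = 1217/4283 + 9751/14733 = 59693594/63101439 ≈ 0.94599)
27221/(-23621) + x = 27221/(-23621) + 59693594/63101439 = 27221*(-1/23621) + 59693594/63101439 = -27221/23621 + 59693594/63101439 = -307661887145/1490519090619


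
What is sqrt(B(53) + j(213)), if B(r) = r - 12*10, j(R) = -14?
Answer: 9*I ≈ 9.0*I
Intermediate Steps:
B(r) = -120 + r (B(r) = r - 120 = -120 + r)
sqrt(B(53) + j(213)) = sqrt((-120 + 53) - 14) = sqrt(-67 - 14) = sqrt(-81) = 9*I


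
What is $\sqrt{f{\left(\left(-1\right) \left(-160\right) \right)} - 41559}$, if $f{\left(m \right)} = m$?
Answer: $i \sqrt{41399} \approx 203.47 i$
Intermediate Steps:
$\sqrt{f{\left(\left(-1\right) \left(-160\right) \right)} - 41559} = \sqrt{\left(-1\right) \left(-160\right) - 41559} = \sqrt{160 - 41559} = \sqrt{-41399} = i \sqrt{41399}$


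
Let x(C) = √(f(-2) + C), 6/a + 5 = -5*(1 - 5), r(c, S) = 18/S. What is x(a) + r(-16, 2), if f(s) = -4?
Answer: 9 + 3*I*√10/5 ≈ 9.0 + 1.8974*I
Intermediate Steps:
a = ⅖ (a = 6/(-5 - 5*(1 - 5)) = 6/(-5 - 5*(-4)) = 6/(-5 + 20) = 6/15 = 6*(1/15) = ⅖ ≈ 0.40000)
x(C) = √(-4 + C)
x(a) + r(-16, 2) = √(-4 + ⅖) + 18/2 = √(-18/5) + 18*(½) = 3*I*√10/5 + 9 = 9 + 3*I*√10/5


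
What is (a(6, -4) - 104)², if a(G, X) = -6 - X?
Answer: 11236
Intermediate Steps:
(a(6, -4) - 104)² = ((-6 - 1*(-4)) - 104)² = ((-6 + 4) - 104)² = (-2 - 104)² = (-106)² = 11236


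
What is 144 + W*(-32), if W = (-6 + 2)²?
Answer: -368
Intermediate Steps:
W = 16 (W = (-4)² = 16)
144 + W*(-32) = 144 + 16*(-32) = 144 - 512 = -368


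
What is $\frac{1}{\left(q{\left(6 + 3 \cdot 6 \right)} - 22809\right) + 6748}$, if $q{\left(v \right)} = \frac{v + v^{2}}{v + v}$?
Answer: $- \frac{2}{32097} \approx -6.2311 \cdot 10^{-5}$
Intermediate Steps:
$q{\left(v \right)} = \frac{v + v^{2}}{2 v}$
$\frac{1}{\left(q{\left(6 + 3 \cdot 6 \right)} - 22809\right) + 6748} = \frac{1}{\left(\left(\frac{1}{2} + \frac{6 + 3 \cdot 6}{2}\right) - 22809\right) + 6748} = \frac{1}{\left(\left(\frac{1}{2} + \frac{6 + 18}{2}\right) - 22809\right) + 6748} = \frac{1}{\left(\left(\frac{1}{2} + \frac{1}{2} \cdot 24\right) - 22809\right) + 6748} = \frac{1}{\left(\left(\frac{1}{2} + 12\right) - 22809\right) + 6748} = \frac{1}{\left(\frac{25}{2} - 22809\right) + 6748} = \frac{1}{- \frac{45593}{2} + 6748} = \frac{1}{- \frac{32097}{2}} = - \frac{2}{32097}$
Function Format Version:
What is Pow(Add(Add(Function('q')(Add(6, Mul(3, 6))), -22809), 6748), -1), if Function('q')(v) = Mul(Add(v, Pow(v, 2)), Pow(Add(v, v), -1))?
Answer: Rational(-2, 32097) ≈ -6.2311e-5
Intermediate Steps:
Function('q')(v) = Mul(Rational(1, 2), Pow(v, -1), Add(v, Pow(v, 2))) (Function('q')(v) = Mul(Add(v, Pow(v, 2)), Pow(Mul(2, v), -1)) = Mul(Add(v, Pow(v, 2)), Mul(Rational(1, 2), Pow(v, -1))) = Mul(Rational(1, 2), Pow(v, -1), Add(v, Pow(v, 2))))
Pow(Add(Add(Function('q')(Add(6, Mul(3, 6))), -22809), 6748), -1) = Pow(Add(Add(Add(Rational(1, 2), Mul(Rational(1, 2), Add(6, Mul(3, 6)))), -22809), 6748), -1) = Pow(Add(Add(Add(Rational(1, 2), Mul(Rational(1, 2), Add(6, 18))), -22809), 6748), -1) = Pow(Add(Add(Add(Rational(1, 2), Mul(Rational(1, 2), 24)), -22809), 6748), -1) = Pow(Add(Add(Add(Rational(1, 2), 12), -22809), 6748), -1) = Pow(Add(Add(Rational(25, 2), -22809), 6748), -1) = Pow(Add(Rational(-45593, 2), 6748), -1) = Pow(Rational(-32097, 2), -1) = Rational(-2, 32097)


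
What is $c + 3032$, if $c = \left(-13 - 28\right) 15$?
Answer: $2417$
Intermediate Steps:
$c = -615$ ($c = \left(-41\right) 15 = -615$)
$c + 3032 = -615 + 3032 = 2417$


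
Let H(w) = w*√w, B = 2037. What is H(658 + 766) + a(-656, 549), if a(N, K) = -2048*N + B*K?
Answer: 2461801 + 5696*√89 ≈ 2.5155e+6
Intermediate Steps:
H(w) = w^(3/2)
a(N, K) = -2048*N + 2037*K
H(658 + 766) + a(-656, 549) = (658 + 766)^(3/2) + (-2048*(-656) + 2037*549) = 1424^(3/2) + (1343488 + 1118313) = 5696*√89 + 2461801 = 2461801 + 5696*√89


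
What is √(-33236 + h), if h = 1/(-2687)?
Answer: I*√239962892371/2687 ≈ 182.31*I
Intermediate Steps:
h = -1/2687 ≈ -0.00037216
√(-33236 + h) = √(-33236 - 1/2687) = √(-89305133/2687) = I*√239962892371/2687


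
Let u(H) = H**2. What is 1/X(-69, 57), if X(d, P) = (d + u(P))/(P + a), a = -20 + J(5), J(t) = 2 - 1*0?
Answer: 13/1060 ≈ 0.012264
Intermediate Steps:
J(t) = 2 (J(t) = 2 + 0 = 2)
a = -18 (a = -20 + 2 = -18)
X(d, P) = (d + P**2)/(-18 + P) (X(d, P) = (d + P**2)/(P - 18) = (d + P**2)/(-18 + P))
1/X(-69, 57) = 1/((-69 + 57**2)/(-18 + 57)) = 1/((-69 + 3249)/39) = 1/((1/39)*3180) = 1/(1060/13) = 13/1060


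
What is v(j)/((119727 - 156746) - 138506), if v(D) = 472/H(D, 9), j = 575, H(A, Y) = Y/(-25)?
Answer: 8/1071 ≈ 0.0074697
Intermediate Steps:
H(A, Y) = -Y/25 (H(A, Y) = Y*(-1/25) = -Y/25)
v(D) = -11800/9 (v(D) = 472/((-1/25*9)) = 472/(-9/25) = 472*(-25/9) = -11800/9)
v(j)/((119727 - 156746) - 138506) = -11800/(9*((119727 - 156746) - 138506)) = -11800/(9*(-37019 - 138506)) = -11800/9/(-175525) = -11800/9*(-1/175525) = 8/1071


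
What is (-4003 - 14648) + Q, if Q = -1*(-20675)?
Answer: 2024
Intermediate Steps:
Q = 20675
(-4003 - 14648) + Q = (-4003 - 14648) + 20675 = -18651 + 20675 = 2024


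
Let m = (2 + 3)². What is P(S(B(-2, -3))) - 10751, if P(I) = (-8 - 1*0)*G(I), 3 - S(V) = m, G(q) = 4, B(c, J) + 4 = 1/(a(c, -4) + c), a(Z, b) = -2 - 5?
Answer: -10783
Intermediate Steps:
a(Z, b) = -7
B(c, J) = -4 + 1/(-7 + c)
m = 25 (m = 5² = 25)
S(V) = -22 (S(V) = 3 - 1*25 = 3 - 25 = -22)
P(I) = -32 (P(I) = (-8 - 1*0)*4 = (-8 + 0)*4 = -8*4 = -32)
P(S(B(-2, -3))) - 10751 = -32 - 10751 = -10783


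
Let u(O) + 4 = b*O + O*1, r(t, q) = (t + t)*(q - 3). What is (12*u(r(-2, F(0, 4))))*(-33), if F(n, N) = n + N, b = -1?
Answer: 1584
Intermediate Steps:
F(n, N) = N + n
r(t, q) = 2*t*(-3 + q) (r(t, q) = (2*t)*(-3 + q) = 2*t*(-3 + q))
u(O) = -4 (u(O) = -4 + (-O + O*1) = -4 + (-O + O) = -4 + 0 = -4)
(12*u(r(-2, F(0, 4))))*(-33) = (12*(-4))*(-33) = -48*(-33) = 1584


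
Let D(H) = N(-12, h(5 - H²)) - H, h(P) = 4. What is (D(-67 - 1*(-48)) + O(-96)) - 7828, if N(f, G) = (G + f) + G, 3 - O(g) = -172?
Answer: -7638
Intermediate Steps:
O(g) = 175 (O(g) = 3 - 1*(-172) = 3 + 172 = 175)
N(f, G) = f + 2*G
D(H) = -4 - H (D(H) = (-12 + 2*4) - H = (-12 + 8) - H = -4 - H)
(D(-67 - 1*(-48)) + O(-96)) - 7828 = ((-4 - (-67 - 1*(-48))) + 175) - 7828 = ((-4 - (-67 + 48)) + 175) - 7828 = ((-4 - 1*(-19)) + 175) - 7828 = ((-4 + 19) + 175) - 7828 = (15 + 175) - 7828 = 190 - 7828 = -7638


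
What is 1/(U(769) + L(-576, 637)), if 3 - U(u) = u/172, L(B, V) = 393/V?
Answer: -109564/93565 ≈ -1.1710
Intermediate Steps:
U(u) = 3 - u/172
1/(U(769) + L(-576, 637)) = 1/((3 - 1/172*769) + 393/637) = 1/((3 - 769/172) + 393*(1/637)) = 1/(-253/172 + 393/637) = 1/(-93565/109564) = -109564/93565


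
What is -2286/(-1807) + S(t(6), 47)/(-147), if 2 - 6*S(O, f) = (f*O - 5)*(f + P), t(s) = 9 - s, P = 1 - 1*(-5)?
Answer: 2506249/265629 ≈ 9.4352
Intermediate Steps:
P = 6 (P = 1 + 5 = 6)
S(O, f) = ⅓ - (-5 + O*f)*(6 + f)/6 (S(O, f) = ⅓ - (f*O - 5)*(f + 6)/6 = ⅓ - (O*f - 5)*(6 + f)/6 = ⅓ - (-5 + O*f)*(6 + f)/6)
-2286/(-1807) + S(t(6), 47)/(-147) = -2286/(-1807) + (16/3 + (⅚)*47 - 1*(9 - 1*6)*47 - ⅙*(9 - 1*6)*47²)/(-147) = -2286*(-1/1807) + (16/3 + 235/6 - 1*(9 - 6)*47 - ⅙*(9 - 6)*2209)*(-1/147) = 2286/1807 + (16/3 + 235/6 - 1*3*47 - ⅙*3*2209)*(-1/147) = 2286/1807 + (16/3 + 235/6 - 141 - 2209/2)*(-1/147) = 2286/1807 - 1201*(-1/147) = 2286/1807 + 1201/147 = 2506249/265629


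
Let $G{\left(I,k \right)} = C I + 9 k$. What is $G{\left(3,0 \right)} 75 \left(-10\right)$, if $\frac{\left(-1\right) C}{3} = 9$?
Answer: $60750$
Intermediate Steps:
$C = -27$ ($C = \left(-3\right) 9 = -27$)
$G{\left(I,k \right)} = - 27 I + 9 k$
$G{\left(3,0 \right)} 75 \left(-10\right) = \left(\left(-27\right) 3 + 9 \cdot 0\right) 75 \left(-10\right) = \left(-81 + 0\right) 75 \left(-10\right) = \left(-81\right) 75 \left(-10\right) = \left(-6075\right) \left(-10\right) = 60750$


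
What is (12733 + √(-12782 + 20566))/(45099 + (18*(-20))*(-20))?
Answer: 12733/52299 + 2*√1946/52299 ≈ 0.24515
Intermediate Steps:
(12733 + √(-12782 + 20566))/(45099 + (18*(-20))*(-20)) = (12733 + √7784)/(45099 - 360*(-20)) = (12733 + 2*√1946)/(45099 + 7200) = (12733 + 2*√1946)/52299 = (12733 + 2*√1946)*(1/52299) = 12733/52299 + 2*√1946/52299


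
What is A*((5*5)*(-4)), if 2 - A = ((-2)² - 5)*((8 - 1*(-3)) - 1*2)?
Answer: -1100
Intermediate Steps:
A = 11 (A = 2 - ((-2)² - 5)*((8 - 1*(-3)) - 1*2) = 2 - (4 - 5)*((8 + 3) - 2) = 2 - (-1)*(11 - 2) = 2 - (-1)*9 = 2 - 1*(-9) = 2 + 9 = 11)
A*((5*5)*(-4)) = 11*((5*5)*(-4)) = 11*(25*(-4)) = 11*(-100) = -1100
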